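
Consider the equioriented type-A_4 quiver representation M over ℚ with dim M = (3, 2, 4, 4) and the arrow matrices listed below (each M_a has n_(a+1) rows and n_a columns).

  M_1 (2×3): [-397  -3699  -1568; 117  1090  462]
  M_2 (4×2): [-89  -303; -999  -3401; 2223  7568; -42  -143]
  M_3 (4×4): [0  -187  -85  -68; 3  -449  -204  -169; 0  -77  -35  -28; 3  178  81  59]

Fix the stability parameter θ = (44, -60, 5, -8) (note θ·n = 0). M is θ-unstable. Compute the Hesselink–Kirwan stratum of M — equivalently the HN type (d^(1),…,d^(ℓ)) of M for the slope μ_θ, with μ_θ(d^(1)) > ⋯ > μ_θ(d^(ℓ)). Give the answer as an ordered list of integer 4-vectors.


Via rank(M_{q-1}∘⋯∘M_p): M ≅ I[1,1], I[1,3], I[1,4], I[3,3], I[3,4], I[4,4]^2.
μ_θ-semistable layers: μ^(1)=44; μ^(2)=5; μ^(3)=-3/2; μ^(4)=-8

((1, 0, 0, 0); (0, 0, 2, 0); (0, 0, 2, 2); (2, 2, 0, 2))


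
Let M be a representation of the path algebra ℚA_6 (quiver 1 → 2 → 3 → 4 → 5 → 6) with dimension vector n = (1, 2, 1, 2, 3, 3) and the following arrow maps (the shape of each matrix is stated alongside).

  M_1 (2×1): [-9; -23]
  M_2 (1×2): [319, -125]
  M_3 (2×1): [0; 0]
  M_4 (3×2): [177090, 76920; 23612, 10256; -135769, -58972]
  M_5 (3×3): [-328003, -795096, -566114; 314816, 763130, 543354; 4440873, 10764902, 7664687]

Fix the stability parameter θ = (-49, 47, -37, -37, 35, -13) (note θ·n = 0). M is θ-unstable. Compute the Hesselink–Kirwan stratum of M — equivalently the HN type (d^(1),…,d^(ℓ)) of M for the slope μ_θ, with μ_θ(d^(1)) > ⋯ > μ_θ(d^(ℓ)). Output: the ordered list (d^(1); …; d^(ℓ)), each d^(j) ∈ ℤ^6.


Barcode: M ≅ I[1,3], I[2,2], I[4,4], I[4,6], I[5,6]^2. HN layers by μ_θ (5 steps, strictly decreasing):
  μ^(1)=47; μ^(2)=11; μ^(3)=5; μ^(4)=-37; μ^(5)=-49

((0, 1, 0, 0, 0, 0); (0, 0, 0, 0, 3, 3); (0, 1, 1, 0, 0, 0); (0, 0, 0, 2, 0, 0); (1, 0, 0, 0, 0, 0))


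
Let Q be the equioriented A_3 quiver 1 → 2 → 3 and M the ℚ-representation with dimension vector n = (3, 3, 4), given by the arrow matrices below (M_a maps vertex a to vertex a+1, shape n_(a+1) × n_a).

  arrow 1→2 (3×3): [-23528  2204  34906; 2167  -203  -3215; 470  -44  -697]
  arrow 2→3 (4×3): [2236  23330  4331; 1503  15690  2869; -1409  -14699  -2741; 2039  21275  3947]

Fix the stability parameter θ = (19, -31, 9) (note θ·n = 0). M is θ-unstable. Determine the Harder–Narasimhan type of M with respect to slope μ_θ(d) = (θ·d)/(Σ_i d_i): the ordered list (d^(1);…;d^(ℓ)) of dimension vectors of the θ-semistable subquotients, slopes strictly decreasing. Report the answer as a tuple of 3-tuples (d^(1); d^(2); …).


Barcode: M ≅ I[1,1], I[1,3]^2, I[2,3], I[3,3]. HN layers by μ_θ (4 steps, strictly decreasing):
  μ^(1)=19; μ^(2)=9; μ^(3)=-6; μ^(4)=-31

((1, 0, 0); (0, 0, 4); (2, 2, 0); (0, 1, 0))


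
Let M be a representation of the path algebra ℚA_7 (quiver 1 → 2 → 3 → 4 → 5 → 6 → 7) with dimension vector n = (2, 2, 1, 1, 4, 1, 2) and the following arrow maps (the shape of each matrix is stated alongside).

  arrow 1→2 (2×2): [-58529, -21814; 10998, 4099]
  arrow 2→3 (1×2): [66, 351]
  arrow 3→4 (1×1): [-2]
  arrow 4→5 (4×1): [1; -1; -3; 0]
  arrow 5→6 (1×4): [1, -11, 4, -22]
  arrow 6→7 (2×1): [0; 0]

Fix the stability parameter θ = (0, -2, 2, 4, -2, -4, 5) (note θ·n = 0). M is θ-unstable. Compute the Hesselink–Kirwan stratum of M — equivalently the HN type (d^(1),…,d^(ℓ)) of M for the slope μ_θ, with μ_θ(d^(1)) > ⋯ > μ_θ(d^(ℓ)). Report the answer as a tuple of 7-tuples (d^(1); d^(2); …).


Via rank(M_{q-1}∘⋯∘M_p): M ≅ I[1,2], I[1,5], I[5,5]^2, I[5,6], I[7,7]^2.
μ_θ-semistable layers: μ^(1)=5; μ^(2)=4/3; μ^(3)=-1; μ^(4)=-2; μ^(5)=-3

((0, 0, 0, 0, 0, 0, 2); (0, 0, 1, 1, 1, 0, 0); (2, 2, 0, 0, 0, 0, 0); (0, 0, 0, 0, 2, 0, 0); (0, 0, 0, 0, 1, 1, 0))


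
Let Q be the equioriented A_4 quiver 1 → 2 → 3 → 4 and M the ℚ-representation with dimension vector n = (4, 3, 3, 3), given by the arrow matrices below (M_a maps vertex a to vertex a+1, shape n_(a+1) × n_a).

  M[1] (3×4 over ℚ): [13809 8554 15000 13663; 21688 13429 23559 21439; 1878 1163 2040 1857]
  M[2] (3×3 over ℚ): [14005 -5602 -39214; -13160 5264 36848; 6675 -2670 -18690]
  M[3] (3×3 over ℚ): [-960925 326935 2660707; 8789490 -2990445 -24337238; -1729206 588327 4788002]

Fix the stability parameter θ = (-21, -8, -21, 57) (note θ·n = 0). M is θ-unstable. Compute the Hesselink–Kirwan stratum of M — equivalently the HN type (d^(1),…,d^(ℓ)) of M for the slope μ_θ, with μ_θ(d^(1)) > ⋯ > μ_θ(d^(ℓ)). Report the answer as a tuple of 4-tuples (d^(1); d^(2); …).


Barcode: M ≅ I[1,1], I[1,2]^2, I[1,3], I[3,4]^2, I[4,4]. HN layers by μ_θ (4 steps, strictly decreasing):
  μ^(1)=57; μ^(2)=-8; μ^(3)=-29/2; μ^(4)=-21

((0, 0, 0, 3); (0, 2, 0, 0); (0, 1, 1, 0); (4, 0, 2, 0))


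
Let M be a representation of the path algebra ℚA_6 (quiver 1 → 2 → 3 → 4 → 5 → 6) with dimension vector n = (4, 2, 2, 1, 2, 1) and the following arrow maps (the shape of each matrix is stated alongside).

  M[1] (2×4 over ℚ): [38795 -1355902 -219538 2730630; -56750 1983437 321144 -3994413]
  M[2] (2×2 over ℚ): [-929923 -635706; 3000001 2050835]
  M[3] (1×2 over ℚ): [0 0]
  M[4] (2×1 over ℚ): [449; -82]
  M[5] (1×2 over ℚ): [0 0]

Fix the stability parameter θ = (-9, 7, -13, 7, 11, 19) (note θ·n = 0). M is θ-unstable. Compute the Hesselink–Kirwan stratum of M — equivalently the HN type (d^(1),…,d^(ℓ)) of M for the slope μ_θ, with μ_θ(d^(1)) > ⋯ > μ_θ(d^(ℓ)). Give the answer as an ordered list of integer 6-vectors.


Barcode: M ≅ I[1,1]^2, I[1,3]^2, I[4,5], I[5,5], I[6,6]. HN layers by μ_θ (5 steps, strictly decreasing):
  μ^(1)=19; μ^(2)=11; μ^(3)=7; μ^(4)=-3; μ^(5)=-9

((0, 0, 0, 0, 0, 1); (0, 0, 0, 0, 2, 0); (0, 0, 0, 1, 0, 0); (0, 2, 2, 0, 0, 0); (4, 0, 0, 0, 0, 0))


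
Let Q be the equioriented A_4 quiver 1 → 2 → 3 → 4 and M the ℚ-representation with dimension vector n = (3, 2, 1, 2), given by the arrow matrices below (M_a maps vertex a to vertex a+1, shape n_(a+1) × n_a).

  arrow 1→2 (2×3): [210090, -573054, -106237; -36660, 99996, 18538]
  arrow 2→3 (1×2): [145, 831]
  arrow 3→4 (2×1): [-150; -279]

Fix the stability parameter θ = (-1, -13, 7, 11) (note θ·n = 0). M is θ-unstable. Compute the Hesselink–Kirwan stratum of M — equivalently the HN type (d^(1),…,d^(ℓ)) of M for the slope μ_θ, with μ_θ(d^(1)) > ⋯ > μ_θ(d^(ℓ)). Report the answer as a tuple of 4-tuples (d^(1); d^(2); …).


Via rank(M_{q-1}∘⋯∘M_p): M ≅ I[1,1]^2, I[1,4], I[2,2], I[4,4].
μ_θ-semistable layers: μ^(1)=11; μ^(2)=7; μ^(3)=-1; μ^(4)=-7; μ^(5)=-13

((0, 0, 0, 2); (0, 0, 1, 0); (2, 0, 0, 0); (1, 1, 0, 0); (0, 1, 0, 0))


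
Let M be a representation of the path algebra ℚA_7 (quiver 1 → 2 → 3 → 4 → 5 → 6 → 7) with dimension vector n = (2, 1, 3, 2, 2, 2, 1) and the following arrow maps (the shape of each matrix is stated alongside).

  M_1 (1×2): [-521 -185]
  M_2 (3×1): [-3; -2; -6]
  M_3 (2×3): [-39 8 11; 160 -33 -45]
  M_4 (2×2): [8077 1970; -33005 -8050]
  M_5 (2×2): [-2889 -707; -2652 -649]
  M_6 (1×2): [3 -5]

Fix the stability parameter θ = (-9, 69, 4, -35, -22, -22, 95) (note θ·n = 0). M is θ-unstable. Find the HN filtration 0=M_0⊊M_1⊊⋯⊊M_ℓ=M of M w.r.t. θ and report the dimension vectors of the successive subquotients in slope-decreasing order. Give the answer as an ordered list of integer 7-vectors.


Interval decomposition of M: I[1,1], I[1,7], I[3,3], I[3,4], I[5,6].
HN type (ℓ=6): μ^(1)=95; μ^(2)=4; μ^(3)=-6/5; μ^(4)=-9; μ^(5)=-31/2; μ^(6)=-22

((0, 0, 0, 0, 0, 0, 1); (0, 0, 1, 0, 0, 0, 0); (0, 1, 1, 1, 1, 1, 0); (2, 0, 0, 0, 0, 0, 0); (0, 0, 1, 1, 0, 0, 0); (0, 0, 0, 0, 1, 1, 0))


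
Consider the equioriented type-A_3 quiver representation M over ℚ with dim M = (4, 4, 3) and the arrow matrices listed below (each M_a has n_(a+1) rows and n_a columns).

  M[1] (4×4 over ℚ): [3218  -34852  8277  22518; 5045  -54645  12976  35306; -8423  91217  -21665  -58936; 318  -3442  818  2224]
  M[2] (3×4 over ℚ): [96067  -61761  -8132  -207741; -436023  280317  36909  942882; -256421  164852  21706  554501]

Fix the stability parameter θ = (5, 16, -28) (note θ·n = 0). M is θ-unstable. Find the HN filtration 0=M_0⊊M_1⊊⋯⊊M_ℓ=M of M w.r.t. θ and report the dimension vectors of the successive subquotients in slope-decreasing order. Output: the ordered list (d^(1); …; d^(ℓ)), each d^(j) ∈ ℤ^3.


Interval decomposition of M: I[1,1]^2, I[1,3]^2, I[2,2], I[2,3].
HN type (ℓ=4): μ^(1)=16; μ^(2)=5; μ^(3)=-7/3; μ^(4)=-6

((0, 1, 0); (2, 0, 0); (2, 2, 2); (0, 1, 1))


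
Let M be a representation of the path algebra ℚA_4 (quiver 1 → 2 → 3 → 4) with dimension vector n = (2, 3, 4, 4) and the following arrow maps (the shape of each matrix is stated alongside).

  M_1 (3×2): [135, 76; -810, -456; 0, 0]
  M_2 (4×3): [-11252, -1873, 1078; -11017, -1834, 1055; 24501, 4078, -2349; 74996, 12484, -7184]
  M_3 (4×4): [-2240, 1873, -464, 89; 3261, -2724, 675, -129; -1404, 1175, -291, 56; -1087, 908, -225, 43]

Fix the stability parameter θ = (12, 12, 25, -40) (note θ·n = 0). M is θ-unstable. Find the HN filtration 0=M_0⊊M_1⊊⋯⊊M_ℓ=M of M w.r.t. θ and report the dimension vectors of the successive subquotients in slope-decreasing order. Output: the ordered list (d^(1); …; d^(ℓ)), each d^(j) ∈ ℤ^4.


Via rank(M_{q-1}∘⋯∘M_p): M ≅ I[1,1], I[1,4], I[2,4]^2, I[3,3], I[4,4].
μ_θ-semistable layers: μ^(1)=25; μ^(2)=12; μ^(3)=9/4; μ^(4)=-1; μ^(5)=-40

((0, 0, 1, 0); (1, 0, 0, 0); (1, 1, 1, 1); (0, 2, 2, 2); (0, 0, 0, 1))


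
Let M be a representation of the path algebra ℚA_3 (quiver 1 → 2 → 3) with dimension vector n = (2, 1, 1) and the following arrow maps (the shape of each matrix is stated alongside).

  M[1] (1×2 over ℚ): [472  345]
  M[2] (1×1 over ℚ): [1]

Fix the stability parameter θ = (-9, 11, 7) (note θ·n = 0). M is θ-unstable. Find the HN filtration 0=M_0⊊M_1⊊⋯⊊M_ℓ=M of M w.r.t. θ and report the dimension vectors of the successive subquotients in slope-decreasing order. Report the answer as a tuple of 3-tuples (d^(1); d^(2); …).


Interval decomposition of M: I[1,1], I[1,3].
HN type (ℓ=2): μ^(1)=9; μ^(2)=-9

((0, 1, 1); (2, 0, 0))


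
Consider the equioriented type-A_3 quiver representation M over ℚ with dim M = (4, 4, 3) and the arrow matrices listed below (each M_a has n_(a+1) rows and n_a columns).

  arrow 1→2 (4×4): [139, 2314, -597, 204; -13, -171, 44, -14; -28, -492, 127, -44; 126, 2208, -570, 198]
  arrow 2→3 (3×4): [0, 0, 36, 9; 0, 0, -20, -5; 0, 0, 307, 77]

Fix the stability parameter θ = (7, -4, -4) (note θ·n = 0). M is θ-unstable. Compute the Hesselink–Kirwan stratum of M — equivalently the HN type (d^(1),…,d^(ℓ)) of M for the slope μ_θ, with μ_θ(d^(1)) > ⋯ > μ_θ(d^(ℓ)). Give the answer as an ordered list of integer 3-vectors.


Via rank(M_{q-1}∘⋯∘M_p): M ≅ I[1,2]^2, I[1,3]^2, I[3,3].
μ_θ-semistable layers: μ^(1)=3/2; μ^(2)=-1/3; μ^(3)=-4

((2, 2, 0); (2, 2, 2); (0, 0, 1))


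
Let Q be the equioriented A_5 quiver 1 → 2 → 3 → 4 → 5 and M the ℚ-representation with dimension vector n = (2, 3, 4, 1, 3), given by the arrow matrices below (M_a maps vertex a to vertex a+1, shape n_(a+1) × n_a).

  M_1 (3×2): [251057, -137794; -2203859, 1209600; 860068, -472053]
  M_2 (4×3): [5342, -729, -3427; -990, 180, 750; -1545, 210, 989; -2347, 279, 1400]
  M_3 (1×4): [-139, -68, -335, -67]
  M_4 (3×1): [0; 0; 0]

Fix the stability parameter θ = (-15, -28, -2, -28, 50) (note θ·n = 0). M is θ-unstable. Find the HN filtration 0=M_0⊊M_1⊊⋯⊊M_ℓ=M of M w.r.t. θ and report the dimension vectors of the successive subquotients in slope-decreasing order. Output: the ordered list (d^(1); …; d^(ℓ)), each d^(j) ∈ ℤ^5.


Interval decomposition of M: I[1,3], I[1,4], I[2,2], I[3,3]^2, I[5,5]^3.
HN type (ℓ=5): μ^(1)=50; μ^(2)=-2; μ^(3)=-15; μ^(4)=-43/2; μ^(5)=-28

((0, 0, 0, 0, 3); (0, 0, 3, 0, 0); (0, 0, 1, 1, 0); (2, 2, 0, 0, 0); (0, 1, 0, 0, 0))


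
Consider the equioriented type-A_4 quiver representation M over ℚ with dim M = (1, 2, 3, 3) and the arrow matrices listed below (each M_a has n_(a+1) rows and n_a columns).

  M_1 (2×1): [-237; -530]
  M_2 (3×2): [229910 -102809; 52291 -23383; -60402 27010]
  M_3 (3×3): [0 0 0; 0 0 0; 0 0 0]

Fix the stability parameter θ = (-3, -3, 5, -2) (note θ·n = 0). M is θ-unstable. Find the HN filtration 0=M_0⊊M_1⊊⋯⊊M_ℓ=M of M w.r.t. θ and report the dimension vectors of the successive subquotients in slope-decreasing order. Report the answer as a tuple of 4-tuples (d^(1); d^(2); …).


Interval decomposition of M: I[1,3], I[2,3], I[3,3], I[4,4]^3.
HN type (ℓ=3): μ^(1)=5; μ^(2)=-2; μ^(3)=-3

((0, 0, 3, 0); (0, 0, 0, 3); (1, 2, 0, 0))


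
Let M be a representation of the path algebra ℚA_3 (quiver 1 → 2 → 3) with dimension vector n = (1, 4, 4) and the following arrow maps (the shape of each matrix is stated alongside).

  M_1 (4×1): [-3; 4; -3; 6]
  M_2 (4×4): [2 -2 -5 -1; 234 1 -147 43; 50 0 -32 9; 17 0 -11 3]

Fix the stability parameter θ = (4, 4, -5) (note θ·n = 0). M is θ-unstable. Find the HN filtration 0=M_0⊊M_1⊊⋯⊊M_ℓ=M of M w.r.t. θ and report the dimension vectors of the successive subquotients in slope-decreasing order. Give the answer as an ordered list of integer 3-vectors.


Interval decomposition of M: I[1,3], I[2,3]^3.
HN type (ℓ=2): μ^(1)=1; μ^(2)=-1/2

((1, 1, 1); (0, 3, 3))


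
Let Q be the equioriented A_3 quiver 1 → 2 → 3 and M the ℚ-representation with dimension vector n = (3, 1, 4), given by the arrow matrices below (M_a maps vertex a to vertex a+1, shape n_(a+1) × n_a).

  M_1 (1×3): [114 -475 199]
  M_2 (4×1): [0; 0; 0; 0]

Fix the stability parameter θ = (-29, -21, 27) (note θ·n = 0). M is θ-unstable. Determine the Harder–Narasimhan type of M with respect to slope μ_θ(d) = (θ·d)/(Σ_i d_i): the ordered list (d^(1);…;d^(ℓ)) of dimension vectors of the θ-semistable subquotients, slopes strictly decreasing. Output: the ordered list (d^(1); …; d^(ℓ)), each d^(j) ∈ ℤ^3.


Barcode: M ≅ I[1,1]^2, I[1,2], I[3,3]^4. HN layers by μ_θ (3 steps, strictly decreasing):
  μ^(1)=27; μ^(2)=-21; μ^(3)=-29

((0, 0, 4); (0, 1, 0); (3, 0, 0))


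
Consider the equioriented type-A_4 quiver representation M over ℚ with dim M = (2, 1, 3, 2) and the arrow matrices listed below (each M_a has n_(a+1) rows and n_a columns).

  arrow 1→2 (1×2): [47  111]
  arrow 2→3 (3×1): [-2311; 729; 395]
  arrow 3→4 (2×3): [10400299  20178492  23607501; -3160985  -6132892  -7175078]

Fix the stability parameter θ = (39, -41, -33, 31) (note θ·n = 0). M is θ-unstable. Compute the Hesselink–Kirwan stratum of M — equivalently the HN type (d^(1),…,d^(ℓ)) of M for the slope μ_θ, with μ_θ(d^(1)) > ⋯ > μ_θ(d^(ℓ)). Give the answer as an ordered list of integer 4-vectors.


Barcode: M ≅ I[1,1], I[1,4], I[3,3], I[3,4]. HN layers by μ_θ (4 steps, strictly decreasing):
  μ^(1)=39; μ^(2)=31; μ^(3)=-35/3; μ^(4)=-33

((1, 0, 0, 0); (0, 0, 0, 2); (1, 1, 1, 0); (0, 0, 2, 0))


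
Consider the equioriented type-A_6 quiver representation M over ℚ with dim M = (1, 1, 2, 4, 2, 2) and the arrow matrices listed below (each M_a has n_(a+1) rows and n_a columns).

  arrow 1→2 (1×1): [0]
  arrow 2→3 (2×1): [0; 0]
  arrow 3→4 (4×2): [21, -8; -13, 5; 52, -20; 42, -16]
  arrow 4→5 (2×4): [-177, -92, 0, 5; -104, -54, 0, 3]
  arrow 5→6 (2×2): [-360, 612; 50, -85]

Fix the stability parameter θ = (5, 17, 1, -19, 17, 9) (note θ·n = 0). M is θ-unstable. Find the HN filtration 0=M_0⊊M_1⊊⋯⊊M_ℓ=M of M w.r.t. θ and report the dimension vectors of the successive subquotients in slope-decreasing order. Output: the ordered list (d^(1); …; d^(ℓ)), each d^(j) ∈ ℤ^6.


Interval decomposition of M: I[1,1], I[2,2], I[3,5], I[3,6], I[4,4]^2, I[6,6].
HN type (ℓ=6): μ^(1)=17; μ^(2)=13; μ^(3)=9; μ^(4)=5; μ^(5)=-9; μ^(6)=-19

((0, 1, 0, 0, 1, 0); (0, 0, 0, 0, 1, 1); (0, 0, 0, 0, 0, 1); (1, 0, 0, 0, 0, 0); (0, 0, 2, 2, 0, 0); (0, 0, 0, 2, 0, 0))


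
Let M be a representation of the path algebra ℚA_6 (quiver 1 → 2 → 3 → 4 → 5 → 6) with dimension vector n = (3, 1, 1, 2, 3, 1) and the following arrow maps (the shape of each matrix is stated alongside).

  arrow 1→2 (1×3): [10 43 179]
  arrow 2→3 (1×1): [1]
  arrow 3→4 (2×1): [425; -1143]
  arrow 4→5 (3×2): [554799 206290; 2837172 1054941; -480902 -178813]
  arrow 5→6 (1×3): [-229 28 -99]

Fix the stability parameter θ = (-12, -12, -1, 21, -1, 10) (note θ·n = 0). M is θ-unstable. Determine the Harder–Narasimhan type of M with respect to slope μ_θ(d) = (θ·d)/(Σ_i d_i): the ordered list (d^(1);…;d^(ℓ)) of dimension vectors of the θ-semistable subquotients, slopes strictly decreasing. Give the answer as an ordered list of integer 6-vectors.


Interval decomposition of M: I[1,1]^2, I[1,5], I[4,6], I[5,5].
HN type (ℓ=3): μ^(1)=10; μ^(2)=-1; μ^(3)=-12

((0, 0, 0, 2, 2, 1); (0, 0, 1, 0, 1, 0); (3, 1, 0, 0, 0, 0))


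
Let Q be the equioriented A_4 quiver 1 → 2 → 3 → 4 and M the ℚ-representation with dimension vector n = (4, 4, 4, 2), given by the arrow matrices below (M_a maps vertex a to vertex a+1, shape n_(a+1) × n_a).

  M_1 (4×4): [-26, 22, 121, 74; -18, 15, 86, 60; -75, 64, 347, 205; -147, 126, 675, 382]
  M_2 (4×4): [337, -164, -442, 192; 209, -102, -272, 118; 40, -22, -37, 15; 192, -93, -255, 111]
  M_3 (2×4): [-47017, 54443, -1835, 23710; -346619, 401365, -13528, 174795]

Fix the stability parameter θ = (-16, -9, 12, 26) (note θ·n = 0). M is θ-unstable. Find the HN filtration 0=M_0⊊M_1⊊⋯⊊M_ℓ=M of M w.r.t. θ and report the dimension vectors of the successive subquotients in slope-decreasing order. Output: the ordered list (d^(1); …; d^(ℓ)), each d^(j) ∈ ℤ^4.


Via rank(M_{q-1}∘⋯∘M_p): M ≅ I[1,2], I[1,3], I[1,4]^2, I[3,3].
μ_θ-semistable layers: μ^(1)=26; μ^(2)=12; μ^(3)=-9; μ^(4)=-16

((0, 0, 0, 2); (0, 0, 4, 0); (0, 4, 0, 0); (4, 0, 0, 0))


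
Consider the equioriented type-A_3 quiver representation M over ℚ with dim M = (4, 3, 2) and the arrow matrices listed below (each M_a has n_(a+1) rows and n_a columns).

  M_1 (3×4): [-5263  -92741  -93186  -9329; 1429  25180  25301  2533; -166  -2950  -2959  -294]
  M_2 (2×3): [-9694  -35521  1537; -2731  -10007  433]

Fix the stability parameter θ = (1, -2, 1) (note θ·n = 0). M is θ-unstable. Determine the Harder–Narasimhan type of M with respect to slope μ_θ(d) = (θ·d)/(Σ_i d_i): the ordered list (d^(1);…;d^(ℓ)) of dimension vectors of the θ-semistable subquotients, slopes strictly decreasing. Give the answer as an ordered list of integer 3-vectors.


Barcode: M ≅ I[1,1], I[1,2], I[1,3]^2. HN layers by μ_θ (2 steps, strictly decreasing):
  μ^(1)=1; μ^(2)=-1/2

((1, 0, 2); (3, 3, 0))


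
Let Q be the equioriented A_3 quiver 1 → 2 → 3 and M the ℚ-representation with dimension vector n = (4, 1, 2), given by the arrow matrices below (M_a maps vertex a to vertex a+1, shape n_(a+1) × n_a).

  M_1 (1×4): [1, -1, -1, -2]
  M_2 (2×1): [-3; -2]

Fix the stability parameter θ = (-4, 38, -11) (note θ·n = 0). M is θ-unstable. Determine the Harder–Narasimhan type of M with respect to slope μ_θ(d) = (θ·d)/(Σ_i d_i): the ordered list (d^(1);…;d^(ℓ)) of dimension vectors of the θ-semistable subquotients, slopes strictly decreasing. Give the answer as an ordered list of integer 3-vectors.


Via rank(M_{q-1}∘⋯∘M_p): M ≅ I[1,1]^3, I[1,3], I[3,3].
μ_θ-semistable layers: μ^(1)=27/2; μ^(2)=-4; μ^(3)=-11

((0, 1, 1); (4, 0, 0); (0, 0, 1))


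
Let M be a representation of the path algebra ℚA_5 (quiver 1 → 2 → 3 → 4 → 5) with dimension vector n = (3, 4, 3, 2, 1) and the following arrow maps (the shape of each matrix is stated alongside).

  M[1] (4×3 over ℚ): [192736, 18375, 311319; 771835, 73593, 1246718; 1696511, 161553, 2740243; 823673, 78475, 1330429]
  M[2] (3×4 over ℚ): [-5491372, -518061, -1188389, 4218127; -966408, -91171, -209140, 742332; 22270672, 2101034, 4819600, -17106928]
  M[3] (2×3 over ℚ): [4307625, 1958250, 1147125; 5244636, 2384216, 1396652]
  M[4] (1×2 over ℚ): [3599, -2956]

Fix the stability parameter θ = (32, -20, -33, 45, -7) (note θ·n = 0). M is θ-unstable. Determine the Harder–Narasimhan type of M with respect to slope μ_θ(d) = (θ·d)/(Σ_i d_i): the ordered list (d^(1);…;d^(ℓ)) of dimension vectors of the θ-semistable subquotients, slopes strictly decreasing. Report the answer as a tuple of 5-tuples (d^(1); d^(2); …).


Via rank(M_{q-1}∘⋯∘M_p): M ≅ I[1,2]^2, I[1,5], I[2,3], I[3,3], I[4,4].
μ_θ-semistable layers: μ^(1)=45; μ^(2)=19; μ^(3)=6; μ^(4)=-7; μ^(5)=-53/2; μ^(6)=-33

((0, 0, 0, 1, 0); (0, 0, 0, 1, 1); (2, 2, 0, 0, 0); (1, 1, 1, 0, 0); (0, 1, 1, 0, 0); (0, 0, 1, 0, 0))


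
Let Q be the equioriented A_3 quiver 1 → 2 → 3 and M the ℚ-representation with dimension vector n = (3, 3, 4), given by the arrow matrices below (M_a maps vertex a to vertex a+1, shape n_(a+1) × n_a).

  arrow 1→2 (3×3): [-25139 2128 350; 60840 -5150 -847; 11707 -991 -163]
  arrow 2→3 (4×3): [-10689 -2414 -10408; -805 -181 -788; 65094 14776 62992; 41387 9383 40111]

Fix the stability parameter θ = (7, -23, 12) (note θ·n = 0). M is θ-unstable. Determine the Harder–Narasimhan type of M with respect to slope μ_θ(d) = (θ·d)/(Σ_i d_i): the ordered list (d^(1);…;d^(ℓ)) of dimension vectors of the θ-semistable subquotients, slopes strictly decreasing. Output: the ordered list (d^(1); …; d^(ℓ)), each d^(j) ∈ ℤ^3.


Barcode: M ≅ I[1,3]^3, I[3,3]. HN layers by μ_θ (2 steps, strictly decreasing):
  μ^(1)=12; μ^(2)=-8

((0, 0, 4); (3, 3, 0))


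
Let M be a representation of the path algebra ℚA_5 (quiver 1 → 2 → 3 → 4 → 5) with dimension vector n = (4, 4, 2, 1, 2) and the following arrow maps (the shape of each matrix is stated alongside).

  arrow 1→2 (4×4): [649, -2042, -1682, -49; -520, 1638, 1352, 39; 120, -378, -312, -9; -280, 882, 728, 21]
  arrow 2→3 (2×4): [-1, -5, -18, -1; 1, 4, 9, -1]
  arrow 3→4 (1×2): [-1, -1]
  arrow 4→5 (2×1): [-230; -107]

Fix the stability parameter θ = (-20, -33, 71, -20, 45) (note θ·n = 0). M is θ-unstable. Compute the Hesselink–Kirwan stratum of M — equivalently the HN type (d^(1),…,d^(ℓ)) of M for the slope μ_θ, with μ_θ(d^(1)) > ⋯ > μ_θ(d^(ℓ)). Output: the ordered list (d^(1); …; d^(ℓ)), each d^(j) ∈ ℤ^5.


Barcode: M ≅ I[1,1]^2, I[1,2], I[1,3], I[2,2], I[2,5], I[5,5]. HN layers by μ_θ (6 steps, strictly decreasing):
  μ^(1)=71; μ^(2)=45; μ^(3)=51/2; μ^(4)=-20; μ^(5)=-53/2; μ^(6)=-33

((0, 0, 1, 0, 0); (0, 0, 0, 0, 2); (0, 0, 1, 1, 0); (2, 0, 0, 0, 0); (2, 2, 0, 0, 0); (0, 2, 0, 0, 0))


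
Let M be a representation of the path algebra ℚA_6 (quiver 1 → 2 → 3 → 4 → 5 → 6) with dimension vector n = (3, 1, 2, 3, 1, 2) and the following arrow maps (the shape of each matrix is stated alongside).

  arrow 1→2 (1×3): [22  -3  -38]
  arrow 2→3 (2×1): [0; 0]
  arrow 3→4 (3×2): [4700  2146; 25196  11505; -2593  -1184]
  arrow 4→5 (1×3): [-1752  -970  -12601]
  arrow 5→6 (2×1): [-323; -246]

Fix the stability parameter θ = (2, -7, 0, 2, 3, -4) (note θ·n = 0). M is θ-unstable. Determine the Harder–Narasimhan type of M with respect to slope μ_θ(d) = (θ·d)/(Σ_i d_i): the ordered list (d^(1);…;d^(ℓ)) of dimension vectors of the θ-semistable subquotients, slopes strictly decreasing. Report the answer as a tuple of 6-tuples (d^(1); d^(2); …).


Via rank(M_{q-1}∘⋯∘M_p): M ≅ I[1,1]^2, I[1,2], I[3,4], I[3,6], I[4,4], I[6,6].
μ_θ-semistable layers: μ^(1)=2; μ^(2)=1/3; μ^(3)=0; μ^(4)=-5/2; μ^(5)=-4

((2, 0, 0, 2, 0, 0); (0, 0, 0, 1, 1, 1); (0, 0, 2, 0, 0, 0); (1, 1, 0, 0, 0, 0); (0, 0, 0, 0, 0, 1))


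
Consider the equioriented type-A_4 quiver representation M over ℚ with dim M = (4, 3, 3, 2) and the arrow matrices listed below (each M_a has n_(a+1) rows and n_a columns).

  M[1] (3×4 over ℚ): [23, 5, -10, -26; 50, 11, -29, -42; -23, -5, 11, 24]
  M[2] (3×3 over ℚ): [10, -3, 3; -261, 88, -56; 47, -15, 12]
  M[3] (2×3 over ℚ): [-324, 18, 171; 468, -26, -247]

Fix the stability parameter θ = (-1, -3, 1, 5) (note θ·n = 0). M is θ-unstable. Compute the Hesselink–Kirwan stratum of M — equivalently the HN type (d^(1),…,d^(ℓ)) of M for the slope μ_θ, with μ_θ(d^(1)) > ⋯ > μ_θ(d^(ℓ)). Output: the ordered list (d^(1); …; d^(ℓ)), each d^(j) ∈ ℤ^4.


Barcode: M ≅ I[1,1], I[1,3]^2, I[1,4], I[4,4]. HN layers by μ_θ (4 steps, strictly decreasing):
  μ^(1)=5; μ^(2)=1; μ^(3)=-1; μ^(4)=-2

((0, 0, 0, 2); (0, 0, 3, 0); (1, 0, 0, 0); (3, 3, 0, 0))


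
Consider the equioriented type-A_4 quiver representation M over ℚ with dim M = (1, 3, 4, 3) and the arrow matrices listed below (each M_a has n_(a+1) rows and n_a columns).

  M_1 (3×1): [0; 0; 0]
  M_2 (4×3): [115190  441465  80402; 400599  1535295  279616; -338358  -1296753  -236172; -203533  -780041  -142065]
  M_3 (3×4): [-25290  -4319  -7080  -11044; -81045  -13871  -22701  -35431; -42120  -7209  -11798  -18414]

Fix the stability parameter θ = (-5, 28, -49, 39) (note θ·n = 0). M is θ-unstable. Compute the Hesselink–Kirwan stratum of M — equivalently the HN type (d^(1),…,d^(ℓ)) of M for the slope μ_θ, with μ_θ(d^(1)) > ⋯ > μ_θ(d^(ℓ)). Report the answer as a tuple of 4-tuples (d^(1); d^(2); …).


Via rank(M_{q-1}∘⋯∘M_p): M ≅ I[1,1], I[2,3], I[2,4]^2, I[3,3], I[4,4].
μ_θ-semistable layers: μ^(1)=39; μ^(2)=-5; μ^(3)=-21/2; μ^(4)=-49

((0, 0, 0, 3); (1, 0, 0, 0); (0, 3, 3, 0); (0, 0, 1, 0))


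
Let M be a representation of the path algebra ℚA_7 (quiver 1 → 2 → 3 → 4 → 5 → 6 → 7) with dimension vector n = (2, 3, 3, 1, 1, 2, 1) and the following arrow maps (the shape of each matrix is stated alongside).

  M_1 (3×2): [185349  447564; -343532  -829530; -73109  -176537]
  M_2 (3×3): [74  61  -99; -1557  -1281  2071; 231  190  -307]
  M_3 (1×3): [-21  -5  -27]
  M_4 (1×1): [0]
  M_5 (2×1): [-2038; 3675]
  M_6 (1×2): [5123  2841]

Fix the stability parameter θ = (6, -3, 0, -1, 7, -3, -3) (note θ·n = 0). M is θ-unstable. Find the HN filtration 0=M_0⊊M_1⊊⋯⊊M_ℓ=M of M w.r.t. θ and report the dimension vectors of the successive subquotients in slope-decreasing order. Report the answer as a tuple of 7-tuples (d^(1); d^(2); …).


Via rank(M_{q-1}∘⋯∘M_p): M ≅ I[1,3], I[1,4], I[2,3], I[5,7], I[6,6].
μ_θ-semistable layers: μ^(1)=1; μ^(2)=1/2; μ^(3)=1/3; μ^(4)=0; μ^(5)=-3

((1, 1, 1, 0, 0, 0, 0); (1, 1, 1, 1, 0, 0, 0); (0, 0, 0, 0, 1, 1, 1); (0, 0, 1, 0, 0, 0, 0); (0, 1, 0, 0, 0, 1, 0))


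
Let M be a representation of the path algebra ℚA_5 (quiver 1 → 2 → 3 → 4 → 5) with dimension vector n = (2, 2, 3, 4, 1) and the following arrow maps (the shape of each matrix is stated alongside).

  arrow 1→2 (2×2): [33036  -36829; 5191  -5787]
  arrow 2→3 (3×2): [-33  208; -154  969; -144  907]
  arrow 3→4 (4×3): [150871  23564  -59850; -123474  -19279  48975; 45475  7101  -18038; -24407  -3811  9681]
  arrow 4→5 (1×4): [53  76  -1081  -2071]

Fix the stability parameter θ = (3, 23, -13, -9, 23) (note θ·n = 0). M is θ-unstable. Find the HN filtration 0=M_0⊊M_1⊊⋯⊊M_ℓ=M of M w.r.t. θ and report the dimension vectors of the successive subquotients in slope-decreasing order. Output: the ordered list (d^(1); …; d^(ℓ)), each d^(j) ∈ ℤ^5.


Interval decomposition of M: I[1,4], I[1,5], I[3,4], I[4,4].
HN type (ℓ=4): μ^(1)=23; μ^(2)=1; μ^(3)=-9; μ^(4)=-13

((0, 0, 0, 0, 1); (2, 2, 2, 2, 0); (0, 0, 0, 2, 0); (0, 0, 1, 0, 0))


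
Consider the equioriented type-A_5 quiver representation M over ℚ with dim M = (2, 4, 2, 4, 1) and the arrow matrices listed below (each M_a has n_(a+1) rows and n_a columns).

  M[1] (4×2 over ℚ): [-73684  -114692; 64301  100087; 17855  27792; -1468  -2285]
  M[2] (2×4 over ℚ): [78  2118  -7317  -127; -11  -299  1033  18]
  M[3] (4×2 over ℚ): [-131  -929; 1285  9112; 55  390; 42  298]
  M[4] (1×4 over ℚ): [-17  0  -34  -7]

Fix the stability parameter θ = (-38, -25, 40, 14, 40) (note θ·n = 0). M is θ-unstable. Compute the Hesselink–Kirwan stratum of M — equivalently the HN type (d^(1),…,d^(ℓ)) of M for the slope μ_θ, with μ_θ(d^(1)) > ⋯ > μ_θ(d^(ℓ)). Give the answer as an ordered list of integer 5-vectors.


Via rank(M_{q-1}∘⋯∘M_p): M ≅ I[1,4], I[1,5], I[2,2]^2, I[4,4]^2.
μ_θ-semistable layers: μ^(1)=40; μ^(2)=27; μ^(3)=14; μ^(4)=-25; μ^(5)=-38

((0, 0, 0, 0, 1); (0, 0, 2, 2, 0); (0, 0, 0, 2, 0); (0, 4, 0, 0, 0); (2, 0, 0, 0, 0))


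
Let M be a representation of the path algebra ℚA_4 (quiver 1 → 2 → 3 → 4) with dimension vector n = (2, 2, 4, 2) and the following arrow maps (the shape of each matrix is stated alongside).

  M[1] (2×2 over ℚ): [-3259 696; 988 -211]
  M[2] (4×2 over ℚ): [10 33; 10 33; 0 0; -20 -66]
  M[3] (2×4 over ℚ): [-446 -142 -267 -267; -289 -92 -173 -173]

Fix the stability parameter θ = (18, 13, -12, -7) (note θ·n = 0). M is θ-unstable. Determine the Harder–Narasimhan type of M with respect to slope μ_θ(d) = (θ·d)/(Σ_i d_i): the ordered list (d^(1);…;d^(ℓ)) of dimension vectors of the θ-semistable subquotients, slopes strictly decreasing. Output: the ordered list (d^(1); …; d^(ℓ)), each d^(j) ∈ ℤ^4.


Via rank(M_{q-1}∘⋯∘M_p): M ≅ I[1,2], I[1,4], I[3,3]^2, I[3,4].
μ_θ-semistable layers: μ^(1)=31/2; μ^(2)=3; μ^(3)=-7; μ^(4)=-12

((1, 1, 0, 0); (1, 1, 1, 1); (0, 0, 0, 1); (0, 0, 3, 0))


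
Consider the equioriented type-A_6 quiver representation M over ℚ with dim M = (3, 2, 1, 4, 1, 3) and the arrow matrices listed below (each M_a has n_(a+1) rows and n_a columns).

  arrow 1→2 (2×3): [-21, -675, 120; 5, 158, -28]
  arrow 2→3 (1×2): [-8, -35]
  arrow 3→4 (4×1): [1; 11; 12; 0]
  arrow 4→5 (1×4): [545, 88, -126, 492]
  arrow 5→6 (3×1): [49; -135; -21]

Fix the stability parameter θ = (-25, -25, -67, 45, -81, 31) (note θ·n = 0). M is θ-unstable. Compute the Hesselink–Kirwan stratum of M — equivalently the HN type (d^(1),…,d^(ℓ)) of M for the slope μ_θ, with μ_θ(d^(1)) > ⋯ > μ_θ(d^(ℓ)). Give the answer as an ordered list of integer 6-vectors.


Barcode: M ≅ I[1,1], I[1,2], I[1,6], I[4,4]^3, I[6,6]^2. HN layers by μ_θ (5 steps, strictly decreasing):
  μ^(1)=45; μ^(2)=31; μ^(3)=-18; μ^(4)=-25; μ^(5)=-39

((0, 0, 0, 3, 0, 0); (0, 0, 0, 0, 0, 3); (0, 0, 0, 1, 1, 0); (2, 1, 0, 0, 0, 0); (1, 1, 1, 0, 0, 0))


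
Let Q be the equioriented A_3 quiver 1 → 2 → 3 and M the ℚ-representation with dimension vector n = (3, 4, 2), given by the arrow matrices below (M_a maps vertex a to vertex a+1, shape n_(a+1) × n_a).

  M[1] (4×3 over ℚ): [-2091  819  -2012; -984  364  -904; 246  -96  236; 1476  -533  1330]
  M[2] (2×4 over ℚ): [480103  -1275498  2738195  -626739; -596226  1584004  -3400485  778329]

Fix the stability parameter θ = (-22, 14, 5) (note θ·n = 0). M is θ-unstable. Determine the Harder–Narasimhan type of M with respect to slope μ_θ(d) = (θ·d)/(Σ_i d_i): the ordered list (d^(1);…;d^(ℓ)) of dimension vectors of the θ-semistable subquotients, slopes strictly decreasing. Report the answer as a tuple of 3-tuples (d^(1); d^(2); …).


Via rank(M_{q-1}∘⋯∘M_p): M ≅ I[1,1], I[1,3]^2, I[2,2]^2.
μ_θ-semistable layers: μ^(1)=14; μ^(2)=19/2; μ^(3)=-22

((0, 2, 0); (0, 2, 2); (3, 0, 0))


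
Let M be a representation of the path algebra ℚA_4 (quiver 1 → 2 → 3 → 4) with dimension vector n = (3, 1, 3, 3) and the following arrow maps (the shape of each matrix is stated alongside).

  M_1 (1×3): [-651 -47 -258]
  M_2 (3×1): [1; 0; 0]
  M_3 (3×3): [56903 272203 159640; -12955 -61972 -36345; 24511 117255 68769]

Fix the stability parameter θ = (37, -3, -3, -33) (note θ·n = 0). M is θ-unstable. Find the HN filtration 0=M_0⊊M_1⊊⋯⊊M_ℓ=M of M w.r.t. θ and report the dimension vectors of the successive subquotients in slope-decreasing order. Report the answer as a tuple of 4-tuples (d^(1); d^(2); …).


Barcode: M ≅ I[1,1]^2, I[1,4], I[3,4]^2. HN layers by μ_θ (3 steps, strictly decreasing):
  μ^(1)=37; μ^(2)=-1/2; μ^(3)=-18

((2, 0, 0, 0); (1, 1, 1, 1); (0, 0, 2, 2))


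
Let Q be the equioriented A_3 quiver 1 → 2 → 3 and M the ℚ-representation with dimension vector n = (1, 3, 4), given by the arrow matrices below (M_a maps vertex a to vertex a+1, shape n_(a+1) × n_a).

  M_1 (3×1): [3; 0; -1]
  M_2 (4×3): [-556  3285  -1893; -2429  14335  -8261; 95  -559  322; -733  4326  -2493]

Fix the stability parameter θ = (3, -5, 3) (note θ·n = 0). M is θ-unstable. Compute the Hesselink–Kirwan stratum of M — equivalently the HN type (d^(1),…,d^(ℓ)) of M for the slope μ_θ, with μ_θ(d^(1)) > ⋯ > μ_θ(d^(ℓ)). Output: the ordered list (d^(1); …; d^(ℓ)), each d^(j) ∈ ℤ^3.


Interval decomposition of M: I[1,3], I[2,3]^2, I[3,3].
HN type (ℓ=3): μ^(1)=3; μ^(2)=-1; μ^(3)=-5

((0, 0, 4); (1, 1, 0); (0, 2, 0))


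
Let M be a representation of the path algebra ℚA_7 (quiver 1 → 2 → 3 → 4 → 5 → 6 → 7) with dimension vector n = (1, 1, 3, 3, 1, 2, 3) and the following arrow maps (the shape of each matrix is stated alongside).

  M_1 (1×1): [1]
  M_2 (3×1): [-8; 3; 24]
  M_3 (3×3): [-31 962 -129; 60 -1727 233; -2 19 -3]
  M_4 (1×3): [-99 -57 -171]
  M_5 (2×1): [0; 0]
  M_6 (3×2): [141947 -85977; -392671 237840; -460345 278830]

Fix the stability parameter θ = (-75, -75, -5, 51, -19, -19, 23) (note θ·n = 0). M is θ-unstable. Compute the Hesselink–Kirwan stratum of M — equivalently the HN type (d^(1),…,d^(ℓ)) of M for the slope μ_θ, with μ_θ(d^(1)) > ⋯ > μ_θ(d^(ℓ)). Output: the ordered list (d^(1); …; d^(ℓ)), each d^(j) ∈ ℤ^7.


Via rank(M_{q-1}∘⋯∘M_p): M ≅ I[1,4], I[3,3], I[3,5], I[4,4], I[6,7]^2, I[7,7].
μ_θ-semistable layers: μ^(1)=51; μ^(2)=23; μ^(3)=16; μ^(4)=-5; μ^(5)=-19; μ^(6)=-75

((0, 0, 0, 2, 0, 0, 0); (0, 0, 0, 0, 0, 0, 3); (0, 0, 0, 1, 1, 0, 0); (0, 0, 3, 0, 0, 0, 0); (0, 0, 0, 0, 0, 2, 0); (1, 1, 0, 0, 0, 0, 0))


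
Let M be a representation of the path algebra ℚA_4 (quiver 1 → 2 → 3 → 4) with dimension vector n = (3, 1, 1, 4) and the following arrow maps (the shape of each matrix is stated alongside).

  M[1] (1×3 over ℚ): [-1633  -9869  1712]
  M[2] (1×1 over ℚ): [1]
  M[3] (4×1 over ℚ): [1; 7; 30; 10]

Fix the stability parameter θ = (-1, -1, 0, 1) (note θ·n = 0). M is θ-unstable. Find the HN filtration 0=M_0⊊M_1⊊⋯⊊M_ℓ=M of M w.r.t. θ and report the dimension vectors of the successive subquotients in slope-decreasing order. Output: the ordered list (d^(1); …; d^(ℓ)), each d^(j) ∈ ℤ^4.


Interval decomposition of M: I[1,1]^2, I[1,4], I[4,4]^3.
HN type (ℓ=3): μ^(1)=1; μ^(2)=0; μ^(3)=-1

((0, 0, 0, 4); (0, 0, 1, 0); (3, 1, 0, 0))


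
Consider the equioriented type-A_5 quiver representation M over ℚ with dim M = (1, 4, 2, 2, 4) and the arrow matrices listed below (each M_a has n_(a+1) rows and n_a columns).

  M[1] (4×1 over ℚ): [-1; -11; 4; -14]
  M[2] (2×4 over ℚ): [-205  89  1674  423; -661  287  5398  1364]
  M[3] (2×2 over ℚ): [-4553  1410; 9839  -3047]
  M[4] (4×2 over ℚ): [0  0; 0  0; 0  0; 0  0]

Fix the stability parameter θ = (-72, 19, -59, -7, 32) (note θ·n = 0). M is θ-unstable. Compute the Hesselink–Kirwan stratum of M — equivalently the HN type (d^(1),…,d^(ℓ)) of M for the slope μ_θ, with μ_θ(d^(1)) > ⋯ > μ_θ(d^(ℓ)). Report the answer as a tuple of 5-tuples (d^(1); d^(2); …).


Interval decomposition of M: I[1,2], I[2,2], I[2,4]^2, I[5,5]^4.
HN type (ℓ=5): μ^(1)=32; μ^(2)=19; μ^(3)=-7; μ^(4)=-20; μ^(5)=-72

((0, 0, 0, 0, 4); (0, 2, 0, 0, 0); (0, 0, 0, 2, 0); (0, 2, 2, 0, 0); (1, 0, 0, 0, 0))


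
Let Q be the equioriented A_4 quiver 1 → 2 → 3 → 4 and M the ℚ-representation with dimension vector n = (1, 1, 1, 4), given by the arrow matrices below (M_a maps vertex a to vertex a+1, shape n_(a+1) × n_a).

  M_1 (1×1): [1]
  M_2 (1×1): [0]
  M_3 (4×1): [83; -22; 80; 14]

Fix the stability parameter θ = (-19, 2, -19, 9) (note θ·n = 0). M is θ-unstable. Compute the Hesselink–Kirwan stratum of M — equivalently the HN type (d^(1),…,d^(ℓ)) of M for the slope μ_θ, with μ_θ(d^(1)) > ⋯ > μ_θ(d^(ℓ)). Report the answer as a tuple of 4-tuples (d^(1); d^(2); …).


Via rank(M_{q-1}∘⋯∘M_p): M ≅ I[1,2], I[3,4], I[4,4]^3.
μ_θ-semistable layers: μ^(1)=9; μ^(2)=2; μ^(3)=-19

((0, 0, 0, 4); (0, 1, 0, 0); (1, 0, 1, 0))


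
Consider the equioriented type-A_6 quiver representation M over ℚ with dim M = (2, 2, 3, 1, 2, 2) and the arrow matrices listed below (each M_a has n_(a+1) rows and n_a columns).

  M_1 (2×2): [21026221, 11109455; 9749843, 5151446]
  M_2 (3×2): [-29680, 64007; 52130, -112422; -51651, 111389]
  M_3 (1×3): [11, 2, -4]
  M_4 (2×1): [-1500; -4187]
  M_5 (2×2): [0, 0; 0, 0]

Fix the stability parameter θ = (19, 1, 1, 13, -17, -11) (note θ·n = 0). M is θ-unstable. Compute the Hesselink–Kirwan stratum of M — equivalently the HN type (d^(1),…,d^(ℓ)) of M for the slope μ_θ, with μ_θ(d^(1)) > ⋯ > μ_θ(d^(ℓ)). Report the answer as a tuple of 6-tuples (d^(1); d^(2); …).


Barcode: M ≅ I[1,3], I[1,5], I[3,3], I[5,5], I[6,6]^2. HN layers by μ_θ (5 steps, strictly decreasing):
  μ^(1)=7; μ^(2)=17/5; μ^(3)=1; μ^(4)=-11; μ^(5)=-17

((1, 1, 1, 0, 0, 0); (1, 1, 1, 1, 1, 0); (0, 0, 1, 0, 0, 0); (0, 0, 0, 0, 0, 2); (0, 0, 0, 0, 1, 0))


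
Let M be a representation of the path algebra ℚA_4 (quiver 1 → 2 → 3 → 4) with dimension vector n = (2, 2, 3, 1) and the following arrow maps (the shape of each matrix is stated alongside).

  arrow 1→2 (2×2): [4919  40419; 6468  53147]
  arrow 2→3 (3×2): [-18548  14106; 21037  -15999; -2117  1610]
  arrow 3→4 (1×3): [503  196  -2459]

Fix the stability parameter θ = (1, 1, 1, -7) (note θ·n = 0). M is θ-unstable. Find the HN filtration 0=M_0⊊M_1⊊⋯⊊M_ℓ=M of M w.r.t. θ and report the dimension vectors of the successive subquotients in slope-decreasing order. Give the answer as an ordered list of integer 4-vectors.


Via rank(M_{q-1}∘⋯∘M_p): M ≅ I[1,3], I[1,4], I[3,3].
μ_θ-semistable layers: μ^(1)=1; μ^(2)=-1

((1, 1, 2, 0); (1, 1, 1, 1))


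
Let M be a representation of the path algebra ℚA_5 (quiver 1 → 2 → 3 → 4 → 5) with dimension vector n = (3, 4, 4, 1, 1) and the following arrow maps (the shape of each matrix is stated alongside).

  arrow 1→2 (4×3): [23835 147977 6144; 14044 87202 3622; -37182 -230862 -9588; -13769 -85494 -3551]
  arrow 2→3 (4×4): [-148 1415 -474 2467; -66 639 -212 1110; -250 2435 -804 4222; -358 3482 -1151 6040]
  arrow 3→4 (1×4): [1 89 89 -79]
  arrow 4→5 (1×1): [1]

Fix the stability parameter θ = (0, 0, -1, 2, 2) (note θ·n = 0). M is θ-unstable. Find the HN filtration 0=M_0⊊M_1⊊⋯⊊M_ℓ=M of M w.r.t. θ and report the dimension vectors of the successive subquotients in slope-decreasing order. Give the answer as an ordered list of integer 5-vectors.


Via rank(M_{q-1}∘⋯∘M_p): M ≅ I[1,1], I[1,2], I[1,5], I[2,3]^2, I[3,3].
μ_θ-semistable layers: μ^(1)=2; μ^(2)=0; μ^(3)=-1/3; μ^(4)=-1/2; μ^(5)=-1

((0, 0, 0, 1, 1); (2, 1, 0, 0, 0); (1, 1, 1, 0, 0); (0, 2, 2, 0, 0); (0, 0, 1, 0, 0))


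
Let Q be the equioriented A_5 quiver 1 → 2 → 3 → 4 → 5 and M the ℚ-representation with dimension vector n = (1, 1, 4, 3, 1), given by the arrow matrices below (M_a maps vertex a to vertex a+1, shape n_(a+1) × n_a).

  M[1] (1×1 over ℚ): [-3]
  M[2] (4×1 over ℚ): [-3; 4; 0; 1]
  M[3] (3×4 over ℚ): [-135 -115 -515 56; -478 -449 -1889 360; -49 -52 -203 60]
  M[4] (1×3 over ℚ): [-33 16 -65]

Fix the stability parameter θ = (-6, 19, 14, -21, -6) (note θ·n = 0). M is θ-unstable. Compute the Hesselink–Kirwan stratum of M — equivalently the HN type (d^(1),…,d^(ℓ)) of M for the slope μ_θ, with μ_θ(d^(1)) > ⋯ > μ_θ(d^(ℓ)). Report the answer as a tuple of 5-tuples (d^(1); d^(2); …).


Interval decomposition of M: I[1,4], I[3,3], I[3,4], I[3,5].
HN type (ℓ=5): μ^(1)=14; μ^(2)=4; μ^(3)=-7/2; μ^(4)=-13/3; μ^(5)=-6

((0, 0, 1, 0, 0); (0, 1, 1, 1, 0); (0, 0, 1, 1, 0); (0, 0, 1, 1, 1); (1, 0, 0, 0, 0))
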